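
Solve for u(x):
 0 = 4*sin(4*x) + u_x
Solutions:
 u(x) = C1 + cos(4*x)


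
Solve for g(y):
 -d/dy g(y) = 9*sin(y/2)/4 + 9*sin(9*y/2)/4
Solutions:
 g(y) = C1 + 9*cos(y/2)/2 + cos(9*y/2)/2


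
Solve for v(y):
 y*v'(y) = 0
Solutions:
 v(y) = C1


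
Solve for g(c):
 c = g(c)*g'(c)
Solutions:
 g(c) = -sqrt(C1 + c^2)
 g(c) = sqrt(C1 + c^2)


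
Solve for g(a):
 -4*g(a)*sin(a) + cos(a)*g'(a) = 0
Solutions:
 g(a) = C1/cos(a)^4


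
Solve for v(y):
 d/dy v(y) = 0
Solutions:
 v(y) = C1


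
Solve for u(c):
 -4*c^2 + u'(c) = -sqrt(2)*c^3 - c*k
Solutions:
 u(c) = C1 - sqrt(2)*c^4/4 + 4*c^3/3 - c^2*k/2


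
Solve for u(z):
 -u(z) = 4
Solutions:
 u(z) = -4


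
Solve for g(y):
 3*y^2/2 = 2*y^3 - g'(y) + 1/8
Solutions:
 g(y) = C1 + y^4/2 - y^3/2 + y/8


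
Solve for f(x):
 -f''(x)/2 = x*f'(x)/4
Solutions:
 f(x) = C1 + C2*erf(x/2)


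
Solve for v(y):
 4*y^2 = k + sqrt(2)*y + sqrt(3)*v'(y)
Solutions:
 v(y) = C1 - sqrt(3)*k*y/3 + 4*sqrt(3)*y^3/9 - sqrt(6)*y^2/6


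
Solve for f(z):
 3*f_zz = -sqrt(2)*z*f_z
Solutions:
 f(z) = C1 + C2*erf(2^(3/4)*sqrt(3)*z/6)


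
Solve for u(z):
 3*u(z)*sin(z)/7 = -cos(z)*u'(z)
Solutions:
 u(z) = C1*cos(z)^(3/7)


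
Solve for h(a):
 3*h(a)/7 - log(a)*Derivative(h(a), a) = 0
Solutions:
 h(a) = C1*exp(3*li(a)/7)


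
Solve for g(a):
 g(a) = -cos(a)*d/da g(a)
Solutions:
 g(a) = C1*sqrt(sin(a) - 1)/sqrt(sin(a) + 1)


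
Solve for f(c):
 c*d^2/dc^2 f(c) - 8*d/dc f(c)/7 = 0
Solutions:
 f(c) = C1 + C2*c^(15/7)


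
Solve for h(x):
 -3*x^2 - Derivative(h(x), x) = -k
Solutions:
 h(x) = C1 + k*x - x^3


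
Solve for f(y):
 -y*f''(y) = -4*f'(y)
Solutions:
 f(y) = C1 + C2*y^5


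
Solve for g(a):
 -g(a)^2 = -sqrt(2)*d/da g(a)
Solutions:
 g(a) = -2/(C1 + sqrt(2)*a)


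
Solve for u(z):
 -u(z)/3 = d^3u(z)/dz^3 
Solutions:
 u(z) = C3*exp(-3^(2/3)*z/3) + (C1*sin(3^(1/6)*z/2) + C2*cos(3^(1/6)*z/2))*exp(3^(2/3)*z/6)


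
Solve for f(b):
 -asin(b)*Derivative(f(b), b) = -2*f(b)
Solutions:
 f(b) = C1*exp(2*Integral(1/asin(b), b))


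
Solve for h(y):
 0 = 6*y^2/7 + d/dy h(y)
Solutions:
 h(y) = C1 - 2*y^3/7


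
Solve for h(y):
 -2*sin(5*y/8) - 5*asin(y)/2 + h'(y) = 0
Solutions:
 h(y) = C1 + 5*y*asin(y)/2 + 5*sqrt(1 - y^2)/2 - 16*cos(5*y/8)/5


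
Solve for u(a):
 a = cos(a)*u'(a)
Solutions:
 u(a) = C1 + Integral(a/cos(a), a)


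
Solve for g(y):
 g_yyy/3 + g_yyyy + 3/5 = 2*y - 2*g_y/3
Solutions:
 g(y) = C1 + C4*exp(-y) + 3*y^2/2 - 9*y/10 + (C2*sin(sqrt(5)*y/3) + C3*cos(sqrt(5)*y/3))*exp(y/3)


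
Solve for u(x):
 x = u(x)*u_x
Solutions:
 u(x) = -sqrt(C1 + x^2)
 u(x) = sqrt(C1 + x^2)


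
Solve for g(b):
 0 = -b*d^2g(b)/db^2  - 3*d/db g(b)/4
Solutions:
 g(b) = C1 + C2*b^(1/4)


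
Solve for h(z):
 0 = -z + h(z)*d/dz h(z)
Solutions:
 h(z) = -sqrt(C1 + z^2)
 h(z) = sqrt(C1 + z^2)


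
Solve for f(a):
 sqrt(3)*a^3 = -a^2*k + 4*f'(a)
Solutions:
 f(a) = C1 + sqrt(3)*a^4/16 + a^3*k/12


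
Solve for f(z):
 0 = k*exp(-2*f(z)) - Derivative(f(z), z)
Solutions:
 f(z) = log(-sqrt(C1 + 2*k*z))
 f(z) = log(C1 + 2*k*z)/2


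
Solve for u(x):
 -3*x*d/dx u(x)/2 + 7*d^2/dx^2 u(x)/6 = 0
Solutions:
 u(x) = C1 + C2*erfi(3*sqrt(14)*x/14)


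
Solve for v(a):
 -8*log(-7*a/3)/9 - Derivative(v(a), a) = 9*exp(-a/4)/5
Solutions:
 v(a) = C1 - 8*a*log(-a)/9 + 8*a*(-log(7) + 1 + log(3))/9 + 36*exp(-a/4)/5


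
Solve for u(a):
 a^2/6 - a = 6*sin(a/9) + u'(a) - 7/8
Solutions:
 u(a) = C1 + a^3/18 - a^2/2 + 7*a/8 + 54*cos(a/9)


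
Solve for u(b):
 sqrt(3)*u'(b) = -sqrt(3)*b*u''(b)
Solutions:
 u(b) = C1 + C2*log(b)


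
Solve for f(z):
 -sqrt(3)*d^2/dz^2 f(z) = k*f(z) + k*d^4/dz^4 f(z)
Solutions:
 f(z) = C1*exp(-sqrt(2)*z*sqrt((-sqrt(3 - 4*k^2) - sqrt(3))/k)/2) + C2*exp(sqrt(2)*z*sqrt((-sqrt(3 - 4*k^2) - sqrt(3))/k)/2) + C3*exp(-sqrt(2)*z*sqrt((sqrt(3 - 4*k^2) - sqrt(3))/k)/2) + C4*exp(sqrt(2)*z*sqrt((sqrt(3 - 4*k^2) - sqrt(3))/k)/2)


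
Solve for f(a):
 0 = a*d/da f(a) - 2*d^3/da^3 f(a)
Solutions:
 f(a) = C1 + Integral(C2*airyai(2^(2/3)*a/2) + C3*airybi(2^(2/3)*a/2), a)


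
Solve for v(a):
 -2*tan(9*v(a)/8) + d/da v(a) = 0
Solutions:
 v(a) = -8*asin(C1*exp(9*a/4))/9 + 8*pi/9
 v(a) = 8*asin(C1*exp(9*a/4))/9


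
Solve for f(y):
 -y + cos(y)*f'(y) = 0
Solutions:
 f(y) = C1 + Integral(y/cos(y), y)


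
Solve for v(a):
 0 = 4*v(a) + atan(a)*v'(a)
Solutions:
 v(a) = C1*exp(-4*Integral(1/atan(a), a))


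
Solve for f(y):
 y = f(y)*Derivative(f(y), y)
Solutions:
 f(y) = -sqrt(C1 + y^2)
 f(y) = sqrt(C1 + y^2)


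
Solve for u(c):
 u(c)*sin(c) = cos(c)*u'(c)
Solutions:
 u(c) = C1/cos(c)


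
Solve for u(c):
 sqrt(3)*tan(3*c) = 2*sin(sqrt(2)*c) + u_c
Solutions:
 u(c) = C1 - sqrt(3)*log(cos(3*c))/3 + sqrt(2)*cos(sqrt(2)*c)


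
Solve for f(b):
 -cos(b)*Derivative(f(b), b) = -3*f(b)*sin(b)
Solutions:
 f(b) = C1/cos(b)^3


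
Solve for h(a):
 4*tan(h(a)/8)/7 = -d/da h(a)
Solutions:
 h(a) = -8*asin(C1*exp(-a/14)) + 8*pi
 h(a) = 8*asin(C1*exp(-a/14))


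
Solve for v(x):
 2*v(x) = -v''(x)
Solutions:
 v(x) = C1*sin(sqrt(2)*x) + C2*cos(sqrt(2)*x)


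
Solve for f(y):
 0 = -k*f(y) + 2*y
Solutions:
 f(y) = 2*y/k


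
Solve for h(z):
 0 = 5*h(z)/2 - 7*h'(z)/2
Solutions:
 h(z) = C1*exp(5*z/7)


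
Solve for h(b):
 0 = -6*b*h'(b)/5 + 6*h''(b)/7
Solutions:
 h(b) = C1 + C2*erfi(sqrt(70)*b/10)


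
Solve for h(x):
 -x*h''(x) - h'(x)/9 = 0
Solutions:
 h(x) = C1 + C2*x^(8/9)


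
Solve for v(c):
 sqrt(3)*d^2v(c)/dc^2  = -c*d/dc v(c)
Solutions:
 v(c) = C1 + C2*erf(sqrt(2)*3^(3/4)*c/6)


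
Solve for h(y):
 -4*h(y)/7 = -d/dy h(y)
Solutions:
 h(y) = C1*exp(4*y/7)


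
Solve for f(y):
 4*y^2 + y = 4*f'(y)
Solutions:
 f(y) = C1 + y^3/3 + y^2/8


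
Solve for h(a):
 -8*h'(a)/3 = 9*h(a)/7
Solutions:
 h(a) = C1*exp(-27*a/56)


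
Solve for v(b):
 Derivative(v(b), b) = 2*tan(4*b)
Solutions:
 v(b) = C1 - log(cos(4*b))/2


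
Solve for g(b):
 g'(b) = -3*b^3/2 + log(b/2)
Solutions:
 g(b) = C1 - 3*b^4/8 + b*log(b) - b - b*log(2)


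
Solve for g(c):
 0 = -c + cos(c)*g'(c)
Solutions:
 g(c) = C1 + Integral(c/cos(c), c)


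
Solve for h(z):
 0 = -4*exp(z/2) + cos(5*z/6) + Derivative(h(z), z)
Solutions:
 h(z) = C1 + 8*exp(z/2) - 6*sin(5*z/6)/5


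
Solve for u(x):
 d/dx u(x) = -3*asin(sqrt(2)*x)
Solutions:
 u(x) = C1 - 3*x*asin(sqrt(2)*x) - 3*sqrt(2)*sqrt(1 - 2*x^2)/2


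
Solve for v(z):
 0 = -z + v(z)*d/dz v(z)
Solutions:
 v(z) = -sqrt(C1 + z^2)
 v(z) = sqrt(C1 + z^2)


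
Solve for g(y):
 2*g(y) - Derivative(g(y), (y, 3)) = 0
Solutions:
 g(y) = C3*exp(2^(1/3)*y) + (C1*sin(2^(1/3)*sqrt(3)*y/2) + C2*cos(2^(1/3)*sqrt(3)*y/2))*exp(-2^(1/3)*y/2)


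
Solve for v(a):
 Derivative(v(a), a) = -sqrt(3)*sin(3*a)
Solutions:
 v(a) = C1 + sqrt(3)*cos(3*a)/3


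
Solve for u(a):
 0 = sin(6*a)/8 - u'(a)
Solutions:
 u(a) = C1 - cos(6*a)/48


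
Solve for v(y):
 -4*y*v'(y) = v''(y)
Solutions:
 v(y) = C1 + C2*erf(sqrt(2)*y)


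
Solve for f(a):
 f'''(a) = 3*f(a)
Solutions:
 f(a) = C3*exp(3^(1/3)*a) + (C1*sin(3^(5/6)*a/2) + C2*cos(3^(5/6)*a/2))*exp(-3^(1/3)*a/2)


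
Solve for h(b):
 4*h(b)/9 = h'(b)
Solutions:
 h(b) = C1*exp(4*b/9)


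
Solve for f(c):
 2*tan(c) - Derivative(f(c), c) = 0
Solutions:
 f(c) = C1 - 2*log(cos(c))


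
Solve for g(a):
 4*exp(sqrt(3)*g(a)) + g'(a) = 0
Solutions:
 g(a) = sqrt(3)*(2*log(1/(C1 + 4*a)) - log(3))/6


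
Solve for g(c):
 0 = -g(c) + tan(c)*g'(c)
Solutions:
 g(c) = C1*sin(c)


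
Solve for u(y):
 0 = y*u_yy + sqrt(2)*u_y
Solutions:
 u(y) = C1 + C2*y^(1 - sqrt(2))


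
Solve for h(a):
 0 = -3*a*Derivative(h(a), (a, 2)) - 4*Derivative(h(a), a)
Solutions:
 h(a) = C1 + C2/a^(1/3)


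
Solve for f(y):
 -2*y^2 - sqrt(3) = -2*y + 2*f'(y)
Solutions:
 f(y) = C1 - y^3/3 + y^2/2 - sqrt(3)*y/2


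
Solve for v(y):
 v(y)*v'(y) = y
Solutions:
 v(y) = -sqrt(C1 + y^2)
 v(y) = sqrt(C1 + y^2)


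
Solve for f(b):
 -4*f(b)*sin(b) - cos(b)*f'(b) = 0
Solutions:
 f(b) = C1*cos(b)^4


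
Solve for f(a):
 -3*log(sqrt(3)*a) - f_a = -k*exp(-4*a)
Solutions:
 f(a) = C1 - 3*a*log(a) + a*(3 - 3*log(3)/2) - k*exp(-4*a)/4


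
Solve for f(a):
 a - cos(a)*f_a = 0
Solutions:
 f(a) = C1 + Integral(a/cos(a), a)


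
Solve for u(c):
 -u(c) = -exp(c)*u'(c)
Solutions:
 u(c) = C1*exp(-exp(-c))


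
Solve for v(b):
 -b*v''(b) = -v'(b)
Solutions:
 v(b) = C1 + C2*b^2


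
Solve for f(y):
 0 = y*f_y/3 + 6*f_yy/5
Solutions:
 f(y) = C1 + C2*erf(sqrt(5)*y/6)


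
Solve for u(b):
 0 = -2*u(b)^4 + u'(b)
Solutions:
 u(b) = (-1/(C1 + 6*b))^(1/3)
 u(b) = (-1/(C1 + 2*b))^(1/3)*(-3^(2/3) - 3*3^(1/6)*I)/6
 u(b) = (-1/(C1 + 2*b))^(1/3)*(-3^(2/3) + 3*3^(1/6)*I)/6


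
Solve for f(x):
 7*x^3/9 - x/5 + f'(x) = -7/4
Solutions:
 f(x) = C1 - 7*x^4/36 + x^2/10 - 7*x/4


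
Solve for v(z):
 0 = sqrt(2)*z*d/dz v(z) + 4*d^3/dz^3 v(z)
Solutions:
 v(z) = C1 + Integral(C2*airyai(-sqrt(2)*z/2) + C3*airybi(-sqrt(2)*z/2), z)


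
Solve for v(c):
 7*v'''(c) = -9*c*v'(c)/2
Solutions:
 v(c) = C1 + Integral(C2*airyai(-42^(2/3)*c/14) + C3*airybi(-42^(2/3)*c/14), c)


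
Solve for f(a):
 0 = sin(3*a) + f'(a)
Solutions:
 f(a) = C1 + cos(3*a)/3


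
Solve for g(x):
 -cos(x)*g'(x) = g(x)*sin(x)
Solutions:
 g(x) = C1*cos(x)


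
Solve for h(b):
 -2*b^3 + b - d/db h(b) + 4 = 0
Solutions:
 h(b) = C1 - b^4/2 + b^2/2 + 4*b


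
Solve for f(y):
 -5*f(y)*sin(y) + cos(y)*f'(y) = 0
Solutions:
 f(y) = C1/cos(y)^5


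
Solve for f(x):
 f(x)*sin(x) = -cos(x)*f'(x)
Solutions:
 f(x) = C1*cos(x)


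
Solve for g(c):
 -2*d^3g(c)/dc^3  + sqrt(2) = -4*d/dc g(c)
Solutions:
 g(c) = C1 + C2*exp(-sqrt(2)*c) + C3*exp(sqrt(2)*c) - sqrt(2)*c/4


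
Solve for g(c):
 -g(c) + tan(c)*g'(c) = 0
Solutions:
 g(c) = C1*sin(c)


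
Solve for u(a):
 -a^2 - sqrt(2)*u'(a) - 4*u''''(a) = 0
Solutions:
 u(a) = C1 + C4*exp(-sqrt(2)*a/2) - sqrt(2)*a^3/6 + (C2*sin(sqrt(6)*a/4) + C3*cos(sqrt(6)*a/4))*exp(sqrt(2)*a/4)


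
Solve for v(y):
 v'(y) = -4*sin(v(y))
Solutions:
 v(y) = -acos((-C1 - exp(8*y))/(C1 - exp(8*y))) + 2*pi
 v(y) = acos((-C1 - exp(8*y))/(C1 - exp(8*y)))


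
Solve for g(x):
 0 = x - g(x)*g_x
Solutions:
 g(x) = -sqrt(C1 + x^2)
 g(x) = sqrt(C1 + x^2)


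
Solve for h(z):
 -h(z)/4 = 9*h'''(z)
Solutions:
 h(z) = C3*exp(-6^(1/3)*z/6) + (C1*sin(2^(1/3)*3^(5/6)*z/12) + C2*cos(2^(1/3)*3^(5/6)*z/12))*exp(6^(1/3)*z/12)


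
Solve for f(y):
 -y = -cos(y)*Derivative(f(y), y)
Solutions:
 f(y) = C1 + Integral(y/cos(y), y)


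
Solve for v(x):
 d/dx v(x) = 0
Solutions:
 v(x) = C1


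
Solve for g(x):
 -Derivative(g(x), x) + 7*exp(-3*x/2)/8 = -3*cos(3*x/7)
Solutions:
 g(x) = C1 + 7*sin(3*x/7) - 7*exp(-3*x/2)/12


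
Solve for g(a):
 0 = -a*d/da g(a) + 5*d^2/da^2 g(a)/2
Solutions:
 g(a) = C1 + C2*erfi(sqrt(5)*a/5)


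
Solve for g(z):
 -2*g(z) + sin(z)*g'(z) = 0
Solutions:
 g(z) = C1*(cos(z) - 1)/(cos(z) + 1)


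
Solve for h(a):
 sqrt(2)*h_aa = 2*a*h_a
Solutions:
 h(a) = C1 + C2*erfi(2^(3/4)*a/2)


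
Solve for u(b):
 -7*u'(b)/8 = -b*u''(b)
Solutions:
 u(b) = C1 + C2*b^(15/8)


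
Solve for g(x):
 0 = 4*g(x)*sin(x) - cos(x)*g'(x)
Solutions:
 g(x) = C1/cos(x)^4


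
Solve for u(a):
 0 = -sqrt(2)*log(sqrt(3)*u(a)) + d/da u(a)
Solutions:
 -sqrt(2)*Integral(1/(2*log(_y) + log(3)), (_y, u(a))) = C1 - a


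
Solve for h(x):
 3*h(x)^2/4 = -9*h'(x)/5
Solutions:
 h(x) = 12/(C1 + 5*x)


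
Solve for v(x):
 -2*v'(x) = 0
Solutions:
 v(x) = C1


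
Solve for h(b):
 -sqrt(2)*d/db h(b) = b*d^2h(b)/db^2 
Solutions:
 h(b) = C1 + C2*b^(1 - sqrt(2))


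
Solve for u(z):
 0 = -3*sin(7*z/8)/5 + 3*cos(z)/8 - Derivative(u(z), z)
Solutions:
 u(z) = C1 + 3*sin(z)/8 + 24*cos(7*z/8)/35


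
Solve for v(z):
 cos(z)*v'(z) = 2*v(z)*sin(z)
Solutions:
 v(z) = C1/cos(z)^2


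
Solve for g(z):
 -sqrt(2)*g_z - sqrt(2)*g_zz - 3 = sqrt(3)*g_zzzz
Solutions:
 g(z) = C1 + C2*exp(-z*(-2^(5/6)*3^(1/6)*(9 + sqrt(4*sqrt(6) + 81))^(1/3) + 2*2^(2/3)*3^(1/3)/(9 + sqrt(4*sqrt(6) + 81))^(1/3))/12)*sin(z*(2*2^(2/3)*3^(5/6)/(9 + sqrt(4*sqrt(6) + 81))^(1/3) + 2^(5/6)*3^(2/3)*(9 + sqrt(4*sqrt(6) + 81))^(1/3))/12) + C3*exp(-z*(-2^(5/6)*3^(1/6)*(9 + sqrt(4*sqrt(6) + 81))^(1/3) + 2*2^(2/3)*3^(1/3)/(9 + sqrt(4*sqrt(6) + 81))^(1/3))/12)*cos(z*(2*2^(2/3)*3^(5/6)/(9 + sqrt(4*sqrt(6) + 81))^(1/3) + 2^(5/6)*3^(2/3)*(9 + sqrt(4*sqrt(6) + 81))^(1/3))/12) + C4*exp(z*(-2^(5/6)*3^(1/6)*(9 + sqrt(4*sqrt(6) + 81))^(1/3) + 2*2^(2/3)*3^(1/3)/(9 + sqrt(4*sqrt(6) + 81))^(1/3))/6) - 3*sqrt(2)*z/2


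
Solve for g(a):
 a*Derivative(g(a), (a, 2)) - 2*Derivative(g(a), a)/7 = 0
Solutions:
 g(a) = C1 + C2*a^(9/7)


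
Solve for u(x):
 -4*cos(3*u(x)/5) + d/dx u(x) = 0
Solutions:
 -4*x - 5*log(sin(3*u(x)/5) - 1)/6 + 5*log(sin(3*u(x)/5) + 1)/6 = C1


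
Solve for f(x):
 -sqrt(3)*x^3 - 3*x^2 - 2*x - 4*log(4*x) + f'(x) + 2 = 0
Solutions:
 f(x) = C1 + sqrt(3)*x^4/4 + x^3 + x^2 + 4*x*log(x) - 6*x + x*log(256)


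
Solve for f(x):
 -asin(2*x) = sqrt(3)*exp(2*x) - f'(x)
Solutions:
 f(x) = C1 + x*asin(2*x) + sqrt(1 - 4*x^2)/2 + sqrt(3)*exp(2*x)/2


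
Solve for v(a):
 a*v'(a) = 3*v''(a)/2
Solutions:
 v(a) = C1 + C2*erfi(sqrt(3)*a/3)


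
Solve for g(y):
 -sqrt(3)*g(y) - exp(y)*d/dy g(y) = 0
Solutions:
 g(y) = C1*exp(sqrt(3)*exp(-y))


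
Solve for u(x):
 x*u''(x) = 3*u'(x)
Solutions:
 u(x) = C1 + C2*x^4


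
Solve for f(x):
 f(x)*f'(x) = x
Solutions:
 f(x) = -sqrt(C1 + x^2)
 f(x) = sqrt(C1 + x^2)


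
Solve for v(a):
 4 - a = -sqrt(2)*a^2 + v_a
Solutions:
 v(a) = C1 + sqrt(2)*a^3/3 - a^2/2 + 4*a


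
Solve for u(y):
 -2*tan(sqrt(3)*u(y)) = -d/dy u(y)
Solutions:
 u(y) = sqrt(3)*(pi - asin(C1*exp(2*sqrt(3)*y)))/3
 u(y) = sqrt(3)*asin(C1*exp(2*sqrt(3)*y))/3


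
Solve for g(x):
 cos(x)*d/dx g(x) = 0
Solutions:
 g(x) = C1


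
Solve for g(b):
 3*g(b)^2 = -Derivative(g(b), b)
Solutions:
 g(b) = 1/(C1 + 3*b)


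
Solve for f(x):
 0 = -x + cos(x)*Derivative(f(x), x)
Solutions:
 f(x) = C1 + Integral(x/cos(x), x)


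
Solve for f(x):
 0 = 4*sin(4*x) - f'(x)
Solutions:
 f(x) = C1 - cos(4*x)


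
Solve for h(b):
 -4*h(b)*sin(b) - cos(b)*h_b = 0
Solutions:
 h(b) = C1*cos(b)^4


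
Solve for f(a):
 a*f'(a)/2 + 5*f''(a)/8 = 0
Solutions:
 f(a) = C1 + C2*erf(sqrt(10)*a/5)


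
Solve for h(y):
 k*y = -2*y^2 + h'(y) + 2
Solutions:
 h(y) = C1 + k*y^2/2 + 2*y^3/3 - 2*y


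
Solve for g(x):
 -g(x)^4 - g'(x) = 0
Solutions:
 g(x) = (-3^(2/3) - 3*3^(1/6)*I)*(1/(C1 + x))^(1/3)/6
 g(x) = (-3^(2/3) + 3*3^(1/6)*I)*(1/(C1 + x))^(1/3)/6
 g(x) = (1/(C1 + 3*x))^(1/3)


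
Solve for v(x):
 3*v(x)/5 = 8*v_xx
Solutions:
 v(x) = C1*exp(-sqrt(30)*x/20) + C2*exp(sqrt(30)*x/20)


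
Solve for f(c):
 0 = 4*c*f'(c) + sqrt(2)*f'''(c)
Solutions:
 f(c) = C1 + Integral(C2*airyai(-sqrt(2)*c) + C3*airybi(-sqrt(2)*c), c)


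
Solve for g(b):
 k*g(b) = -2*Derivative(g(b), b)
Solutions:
 g(b) = C1*exp(-b*k/2)


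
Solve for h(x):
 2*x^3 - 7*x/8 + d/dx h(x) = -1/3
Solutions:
 h(x) = C1 - x^4/2 + 7*x^2/16 - x/3


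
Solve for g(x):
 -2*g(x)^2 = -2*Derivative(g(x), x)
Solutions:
 g(x) = -1/(C1 + x)


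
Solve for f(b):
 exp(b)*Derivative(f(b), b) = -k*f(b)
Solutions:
 f(b) = C1*exp(k*exp(-b))


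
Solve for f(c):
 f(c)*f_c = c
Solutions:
 f(c) = -sqrt(C1 + c^2)
 f(c) = sqrt(C1 + c^2)


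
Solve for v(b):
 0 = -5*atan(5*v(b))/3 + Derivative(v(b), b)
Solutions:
 Integral(1/atan(5*_y), (_y, v(b))) = C1 + 5*b/3


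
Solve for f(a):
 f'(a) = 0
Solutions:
 f(a) = C1


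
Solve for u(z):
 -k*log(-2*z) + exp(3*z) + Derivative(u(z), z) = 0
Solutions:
 u(z) = C1 + k*z*log(-z) + k*z*(-1 + log(2)) - exp(3*z)/3


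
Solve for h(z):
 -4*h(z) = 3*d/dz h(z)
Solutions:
 h(z) = C1*exp(-4*z/3)


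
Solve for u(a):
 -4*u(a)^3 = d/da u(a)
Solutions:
 u(a) = -sqrt(2)*sqrt(-1/(C1 - 4*a))/2
 u(a) = sqrt(2)*sqrt(-1/(C1 - 4*a))/2


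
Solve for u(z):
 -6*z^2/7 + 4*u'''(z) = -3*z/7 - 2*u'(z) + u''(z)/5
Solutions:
 u(z) = C1 + z^3/7 - 9*z^2/140 - 1209*z/700 + (C2*sin(sqrt(799)*z/40) + C3*cos(sqrt(799)*z/40))*exp(z/40)


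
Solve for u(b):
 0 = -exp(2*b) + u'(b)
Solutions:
 u(b) = C1 + exp(2*b)/2


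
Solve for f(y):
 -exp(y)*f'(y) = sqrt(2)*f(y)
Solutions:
 f(y) = C1*exp(sqrt(2)*exp(-y))


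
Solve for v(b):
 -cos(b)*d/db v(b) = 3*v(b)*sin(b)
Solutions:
 v(b) = C1*cos(b)^3


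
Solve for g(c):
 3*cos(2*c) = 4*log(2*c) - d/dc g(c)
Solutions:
 g(c) = C1 + 4*c*log(c) - 4*c + 4*c*log(2) - 3*sin(2*c)/2


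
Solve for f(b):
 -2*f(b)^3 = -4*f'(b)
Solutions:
 f(b) = -sqrt(-1/(C1 + b))
 f(b) = sqrt(-1/(C1 + b))


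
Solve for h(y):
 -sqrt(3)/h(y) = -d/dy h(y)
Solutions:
 h(y) = -sqrt(C1 + 2*sqrt(3)*y)
 h(y) = sqrt(C1 + 2*sqrt(3)*y)


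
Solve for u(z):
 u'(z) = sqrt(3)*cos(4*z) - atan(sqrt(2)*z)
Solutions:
 u(z) = C1 - z*atan(sqrt(2)*z) + sqrt(2)*log(2*z^2 + 1)/4 + sqrt(3)*sin(4*z)/4


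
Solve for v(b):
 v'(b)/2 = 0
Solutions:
 v(b) = C1


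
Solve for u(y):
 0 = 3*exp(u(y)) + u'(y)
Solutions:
 u(y) = log(1/(C1 + 3*y))


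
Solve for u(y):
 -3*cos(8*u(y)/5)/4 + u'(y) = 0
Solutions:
 -3*y/4 - 5*log(sin(8*u(y)/5) - 1)/16 + 5*log(sin(8*u(y)/5) + 1)/16 = C1


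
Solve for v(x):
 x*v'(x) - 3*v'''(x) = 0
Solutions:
 v(x) = C1 + Integral(C2*airyai(3^(2/3)*x/3) + C3*airybi(3^(2/3)*x/3), x)


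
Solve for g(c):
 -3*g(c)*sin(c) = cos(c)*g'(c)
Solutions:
 g(c) = C1*cos(c)^3


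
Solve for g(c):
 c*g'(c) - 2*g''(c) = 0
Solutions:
 g(c) = C1 + C2*erfi(c/2)


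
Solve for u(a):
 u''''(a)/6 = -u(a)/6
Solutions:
 u(a) = (C1*sin(sqrt(2)*a/2) + C2*cos(sqrt(2)*a/2))*exp(-sqrt(2)*a/2) + (C3*sin(sqrt(2)*a/2) + C4*cos(sqrt(2)*a/2))*exp(sqrt(2)*a/2)


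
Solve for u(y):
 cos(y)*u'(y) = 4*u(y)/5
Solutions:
 u(y) = C1*(sin(y) + 1)^(2/5)/(sin(y) - 1)^(2/5)


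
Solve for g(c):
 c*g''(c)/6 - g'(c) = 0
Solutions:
 g(c) = C1 + C2*c^7


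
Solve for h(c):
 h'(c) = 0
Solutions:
 h(c) = C1


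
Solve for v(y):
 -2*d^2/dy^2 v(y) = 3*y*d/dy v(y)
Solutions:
 v(y) = C1 + C2*erf(sqrt(3)*y/2)


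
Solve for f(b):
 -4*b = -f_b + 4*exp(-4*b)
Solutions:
 f(b) = C1 + 2*b^2 - exp(-4*b)


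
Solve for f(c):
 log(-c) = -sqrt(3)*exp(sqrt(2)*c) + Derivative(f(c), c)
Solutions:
 f(c) = C1 + c*log(-c) - c + sqrt(6)*exp(sqrt(2)*c)/2


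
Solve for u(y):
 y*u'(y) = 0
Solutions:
 u(y) = C1


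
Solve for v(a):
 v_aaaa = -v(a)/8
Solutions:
 v(a) = (C1*sin(2^(3/4)*a/4) + C2*cos(2^(3/4)*a/4))*exp(-2^(3/4)*a/4) + (C3*sin(2^(3/4)*a/4) + C4*cos(2^(3/4)*a/4))*exp(2^(3/4)*a/4)


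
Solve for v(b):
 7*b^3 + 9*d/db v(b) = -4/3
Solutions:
 v(b) = C1 - 7*b^4/36 - 4*b/27


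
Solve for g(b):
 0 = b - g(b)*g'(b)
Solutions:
 g(b) = -sqrt(C1 + b^2)
 g(b) = sqrt(C1 + b^2)


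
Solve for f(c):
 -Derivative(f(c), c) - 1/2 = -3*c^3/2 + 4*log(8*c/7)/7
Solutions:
 f(c) = C1 + 3*c^4/8 - 4*c*log(c)/7 - 12*c*log(2)/7 + c/14 + 4*c*log(7)/7


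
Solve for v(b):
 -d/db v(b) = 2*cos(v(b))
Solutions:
 v(b) = pi - asin((C1 + exp(4*b))/(C1 - exp(4*b)))
 v(b) = asin((C1 + exp(4*b))/(C1 - exp(4*b)))


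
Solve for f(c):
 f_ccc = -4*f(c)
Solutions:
 f(c) = C3*exp(-2^(2/3)*c) + (C1*sin(2^(2/3)*sqrt(3)*c/2) + C2*cos(2^(2/3)*sqrt(3)*c/2))*exp(2^(2/3)*c/2)


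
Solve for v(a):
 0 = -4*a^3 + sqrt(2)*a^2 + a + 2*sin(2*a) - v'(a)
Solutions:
 v(a) = C1 - a^4 + sqrt(2)*a^3/3 + a^2/2 - cos(2*a)


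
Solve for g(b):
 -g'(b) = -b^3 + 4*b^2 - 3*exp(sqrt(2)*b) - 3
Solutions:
 g(b) = C1 + b^4/4 - 4*b^3/3 + 3*b + 3*sqrt(2)*exp(sqrt(2)*b)/2


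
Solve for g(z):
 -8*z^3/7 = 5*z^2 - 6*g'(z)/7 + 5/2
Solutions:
 g(z) = C1 + z^4/3 + 35*z^3/18 + 35*z/12


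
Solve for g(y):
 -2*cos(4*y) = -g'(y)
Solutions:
 g(y) = C1 + sin(4*y)/2


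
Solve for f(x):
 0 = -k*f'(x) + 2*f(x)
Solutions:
 f(x) = C1*exp(2*x/k)


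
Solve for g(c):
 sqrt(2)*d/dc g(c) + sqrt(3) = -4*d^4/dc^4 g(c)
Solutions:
 g(c) = C1 + C4*exp(-sqrt(2)*c/2) - sqrt(6)*c/2 + (C2*sin(sqrt(6)*c/4) + C3*cos(sqrt(6)*c/4))*exp(sqrt(2)*c/4)


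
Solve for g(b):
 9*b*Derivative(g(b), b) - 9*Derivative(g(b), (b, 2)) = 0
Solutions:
 g(b) = C1 + C2*erfi(sqrt(2)*b/2)


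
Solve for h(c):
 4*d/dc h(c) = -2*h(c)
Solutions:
 h(c) = C1*exp(-c/2)


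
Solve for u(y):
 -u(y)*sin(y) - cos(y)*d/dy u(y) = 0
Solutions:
 u(y) = C1*cos(y)


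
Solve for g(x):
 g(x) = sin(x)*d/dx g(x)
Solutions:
 g(x) = C1*sqrt(cos(x) - 1)/sqrt(cos(x) + 1)


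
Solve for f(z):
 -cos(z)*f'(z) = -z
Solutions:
 f(z) = C1 + Integral(z/cos(z), z)


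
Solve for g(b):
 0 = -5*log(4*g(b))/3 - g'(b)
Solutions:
 3*Integral(1/(log(_y) + 2*log(2)), (_y, g(b)))/5 = C1 - b


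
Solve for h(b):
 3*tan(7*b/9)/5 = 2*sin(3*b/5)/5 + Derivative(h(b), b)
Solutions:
 h(b) = C1 - 27*log(cos(7*b/9))/35 + 2*cos(3*b/5)/3


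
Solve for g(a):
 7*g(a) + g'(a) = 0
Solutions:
 g(a) = C1*exp(-7*a)


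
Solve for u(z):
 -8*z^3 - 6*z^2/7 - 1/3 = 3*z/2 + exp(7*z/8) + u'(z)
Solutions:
 u(z) = C1 - 2*z^4 - 2*z^3/7 - 3*z^2/4 - z/3 - 8*exp(7*z/8)/7


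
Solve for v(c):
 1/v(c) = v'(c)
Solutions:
 v(c) = -sqrt(C1 + 2*c)
 v(c) = sqrt(C1 + 2*c)


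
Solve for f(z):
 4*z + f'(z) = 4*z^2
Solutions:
 f(z) = C1 + 4*z^3/3 - 2*z^2


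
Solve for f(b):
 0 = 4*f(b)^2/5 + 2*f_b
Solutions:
 f(b) = 5/(C1 + 2*b)


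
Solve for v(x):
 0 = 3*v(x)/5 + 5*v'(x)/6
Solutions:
 v(x) = C1*exp(-18*x/25)


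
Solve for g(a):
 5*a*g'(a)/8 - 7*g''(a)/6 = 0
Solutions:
 g(a) = C1 + C2*erfi(sqrt(210)*a/28)


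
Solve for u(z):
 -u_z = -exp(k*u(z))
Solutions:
 u(z) = Piecewise((log(-1/(C1*k + k*z))/k, Ne(k, 0)), (nan, True))
 u(z) = Piecewise((C1 + z, Eq(k, 0)), (nan, True))


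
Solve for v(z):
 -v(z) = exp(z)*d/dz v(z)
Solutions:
 v(z) = C1*exp(exp(-z))


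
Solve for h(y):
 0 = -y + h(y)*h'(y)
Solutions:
 h(y) = -sqrt(C1 + y^2)
 h(y) = sqrt(C1 + y^2)


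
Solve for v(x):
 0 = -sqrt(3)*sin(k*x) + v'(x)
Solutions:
 v(x) = C1 - sqrt(3)*cos(k*x)/k


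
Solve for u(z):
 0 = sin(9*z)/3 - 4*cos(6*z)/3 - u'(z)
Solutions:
 u(z) = C1 - 2*sin(6*z)/9 - cos(9*z)/27


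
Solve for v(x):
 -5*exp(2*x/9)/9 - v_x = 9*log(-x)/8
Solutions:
 v(x) = C1 - 9*x*log(-x)/8 + 9*x/8 - 5*exp(2*x/9)/2


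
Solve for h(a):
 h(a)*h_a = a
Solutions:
 h(a) = -sqrt(C1 + a^2)
 h(a) = sqrt(C1 + a^2)


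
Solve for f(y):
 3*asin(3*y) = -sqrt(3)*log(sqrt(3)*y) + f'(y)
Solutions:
 f(y) = C1 + sqrt(3)*y*(log(y) - 1) + 3*y*asin(3*y) + sqrt(3)*y*log(3)/2 + sqrt(1 - 9*y^2)


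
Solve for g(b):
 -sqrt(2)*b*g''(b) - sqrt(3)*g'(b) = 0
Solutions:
 g(b) = C1 + C2*b^(1 - sqrt(6)/2)


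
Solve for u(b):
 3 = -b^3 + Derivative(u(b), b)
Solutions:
 u(b) = C1 + b^4/4 + 3*b


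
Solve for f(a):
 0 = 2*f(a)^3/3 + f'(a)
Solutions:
 f(a) = -sqrt(6)*sqrt(-1/(C1 - 2*a))/2
 f(a) = sqrt(6)*sqrt(-1/(C1 - 2*a))/2


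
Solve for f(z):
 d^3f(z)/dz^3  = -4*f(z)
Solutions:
 f(z) = C3*exp(-2^(2/3)*z) + (C1*sin(2^(2/3)*sqrt(3)*z/2) + C2*cos(2^(2/3)*sqrt(3)*z/2))*exp(2^(2/3)*z/2)


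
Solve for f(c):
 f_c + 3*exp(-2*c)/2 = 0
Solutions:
 f(c) = C1 + 3*exp(-2*c)/4


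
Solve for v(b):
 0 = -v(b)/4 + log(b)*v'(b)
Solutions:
 v(b) = C1*exp(li(b)/4)


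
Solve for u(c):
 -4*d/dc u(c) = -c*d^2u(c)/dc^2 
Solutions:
 u(c) = C1 + C2*c^5


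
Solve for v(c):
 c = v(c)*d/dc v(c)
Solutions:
 v(c) = -sqrt(C1 + c^2)
 v(c) = sqrt(C1 + c^2)


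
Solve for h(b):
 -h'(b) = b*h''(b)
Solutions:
 h(b) = C1 + C2*log(b)


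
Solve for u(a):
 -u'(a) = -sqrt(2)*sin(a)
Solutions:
 u(a) = C1 - sqrt(2)*cos(a)


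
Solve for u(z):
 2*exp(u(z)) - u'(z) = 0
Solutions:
 u(z) = log(-1/(C1 + 2*z))


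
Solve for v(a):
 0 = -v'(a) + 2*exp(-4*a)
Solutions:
 v(a) = C1 - exp(-4*a)/2


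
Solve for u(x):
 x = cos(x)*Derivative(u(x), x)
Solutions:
 u(x) = C1 + Integral(x/cos(x), x)


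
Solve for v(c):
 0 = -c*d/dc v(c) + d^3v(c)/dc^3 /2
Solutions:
 v(c) = C1 + Integral(C2*airyai(2^(1/3)*c) + C3*airybi(2^(1/3)*c), c)


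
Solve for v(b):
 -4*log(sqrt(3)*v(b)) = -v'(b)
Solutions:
 -Integral(1/(2*log(_y) + log(3)), (_y, v(b)))/2 = C1 - b


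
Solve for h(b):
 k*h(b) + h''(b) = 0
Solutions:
 h(b) = C1*exp(-b*sqrt(-k)) + C2*exp(b*sqrt(-k))


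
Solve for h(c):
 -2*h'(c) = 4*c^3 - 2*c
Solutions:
 h(c) = C1 - c^4/2 + c^2/2


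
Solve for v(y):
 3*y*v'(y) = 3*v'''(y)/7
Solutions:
 v(y) = C1 + Integral(C2*airyai(7^(1/3)*y) + C3*airybi(7^(1/3)*y), y)


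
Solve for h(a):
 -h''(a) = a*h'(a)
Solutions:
 h(a) = C1 + C2*erf(sqrt(2)*a/2)


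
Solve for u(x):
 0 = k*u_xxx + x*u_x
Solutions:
 u(x) = C1 + Integral(C2*airyai(x*(-1/k)^(1/3)) + C3*airybi(x*(-1/k)^(1/3)), x)


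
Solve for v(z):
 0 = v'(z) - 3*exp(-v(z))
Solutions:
 v(z) = log(C1 + 3*z)


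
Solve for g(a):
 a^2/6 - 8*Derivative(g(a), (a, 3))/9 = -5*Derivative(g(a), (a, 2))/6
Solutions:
 g(a) = C1 + C2*a + C3*exp(15*a/16) - a^4/60 - 16*a^3/225 - 256*a^2/1125


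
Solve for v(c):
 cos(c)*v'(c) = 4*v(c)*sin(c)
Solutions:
 v(c) = C1/cos(c)^4


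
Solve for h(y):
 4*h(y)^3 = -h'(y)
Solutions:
 h(y) = -sqrt(2)*sqrt(-1/(C1 - 4*y))/2
 h(y) = sqrt(2)*sqrt(-1/(C1 - 4*y))/2


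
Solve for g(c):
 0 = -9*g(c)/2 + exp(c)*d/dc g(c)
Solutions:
 g(c) = C1*exp(-9*exp(-c)/2)


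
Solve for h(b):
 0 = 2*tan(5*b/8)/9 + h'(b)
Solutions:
 h(b) = C1 + 16*log(cos(5*b/8))/45


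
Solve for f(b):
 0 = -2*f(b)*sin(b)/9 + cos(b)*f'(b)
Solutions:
 f(b) = C1/cos(b)^(2/9)


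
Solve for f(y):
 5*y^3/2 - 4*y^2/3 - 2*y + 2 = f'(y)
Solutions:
 f(y) = C1 + 5*y^4/8 - 4*y^3/9 - y^2 + 2*y


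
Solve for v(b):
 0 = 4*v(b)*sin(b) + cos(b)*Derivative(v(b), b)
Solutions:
 v(b) = C1*cos(b)^4


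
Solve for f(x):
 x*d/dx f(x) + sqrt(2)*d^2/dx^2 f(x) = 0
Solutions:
 f(x) = C1 + C2*erf(2^(1/4)*x/2)


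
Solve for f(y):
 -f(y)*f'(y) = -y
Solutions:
 f(y) = -sqrt(C1 + y^2)
 f(y) = sqrt(C1 + y^2)


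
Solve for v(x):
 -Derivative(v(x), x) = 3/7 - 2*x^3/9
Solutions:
 v(x) = C1 + x^4/18 - 3*x/7


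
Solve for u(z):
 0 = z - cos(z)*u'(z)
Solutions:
 u(z) = C1 + Integral(z/cos(z), z)


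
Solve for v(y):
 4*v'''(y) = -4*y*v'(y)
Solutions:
 v(y) = C1 + Integral(C2*airyai(-y) + C3*airybi(-y), y)


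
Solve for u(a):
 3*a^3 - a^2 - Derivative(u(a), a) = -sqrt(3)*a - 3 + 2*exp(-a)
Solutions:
 u(a) = C1 + 3*a^4/4 - a^3/3 + sqrt(3)*a^2/2 + 3*a + 2*exp(-a)


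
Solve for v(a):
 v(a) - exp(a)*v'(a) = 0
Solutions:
 v(a) = C1*exp(-exp(-a))


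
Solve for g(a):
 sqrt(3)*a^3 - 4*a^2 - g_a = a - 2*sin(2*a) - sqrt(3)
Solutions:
 g(a) = C1 + sqrt(3)*a^4/4 - 4*a^3/3 - a^2/2 + sqrt(3)*a - cos(2*a)


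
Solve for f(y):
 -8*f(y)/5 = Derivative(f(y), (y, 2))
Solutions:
 f(y) = C1*sin(2*sqrt(10)*y/5) + C2*cos(2*sqrt(10)*y/5)


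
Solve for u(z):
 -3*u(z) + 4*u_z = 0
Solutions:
 u(z) = C1*exp(3*z/4)


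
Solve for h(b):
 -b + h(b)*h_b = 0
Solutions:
 h(b) = -sqrt(C1 + b^2)
 h(b) = sqrt(C1 + b^2)


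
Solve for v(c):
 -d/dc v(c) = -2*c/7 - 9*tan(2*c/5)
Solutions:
 v(c) = C1 + c^2/7 - 45*log(cos(2*c/5))/2


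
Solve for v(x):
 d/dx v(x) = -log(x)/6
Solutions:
 v(x) = C1 - x*log(x)/6 + x/6


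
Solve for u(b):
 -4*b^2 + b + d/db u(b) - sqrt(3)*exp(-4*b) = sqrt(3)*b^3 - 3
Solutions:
 u(b) = C1 + sqrt(3)*b^4/4 + 4*b^3/3 - b^2/2 - 3*b - sqrt(3)*exp(-4*b)/4


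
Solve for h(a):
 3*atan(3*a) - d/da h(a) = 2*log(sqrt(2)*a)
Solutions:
 h(a) = C1 - 2*a*log(a) + 3*a*atan(3*a) - a*log(2) + 2*a - log(9*a^2 + 1)/2


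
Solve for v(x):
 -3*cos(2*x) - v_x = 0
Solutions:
 v(x) = C1 - 3*sin(2*x)/2


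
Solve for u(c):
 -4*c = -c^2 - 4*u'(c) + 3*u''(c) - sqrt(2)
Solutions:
 u(c) = C1 + C2*exp(4*c/3) - c^3/12 + 5*c^2/16 - sqrt(2)*c/4 + 15*c/32


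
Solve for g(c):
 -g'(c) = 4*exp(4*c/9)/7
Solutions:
 g(c) = C1 - 9*exp(4*c/9)/7


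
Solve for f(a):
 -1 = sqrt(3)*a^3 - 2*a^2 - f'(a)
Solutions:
 f(a) = C1 + sqrt(3)*a^4/4 - 2*a^3/3 + a


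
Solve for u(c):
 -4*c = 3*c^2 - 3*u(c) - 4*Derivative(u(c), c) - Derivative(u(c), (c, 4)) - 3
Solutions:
 u(c) = c^2 - 4*c/3 + (C1 + C2*c)*exp(-c) + (C3*sin(sqrt(2)*c) + C4*cos(sqrt(2)*c))*exp(c) + 7/9


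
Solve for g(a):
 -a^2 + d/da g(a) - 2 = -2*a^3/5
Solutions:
 g(a) = C1 - a^4/10 + a^3/3 + 2*a


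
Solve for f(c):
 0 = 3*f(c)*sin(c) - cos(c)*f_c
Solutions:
 f(c) = C1/cos(c)^3


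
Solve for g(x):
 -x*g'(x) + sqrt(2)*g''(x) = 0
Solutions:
 g(x) = C1 + C2*erfi(2^(1/4)*x/2)


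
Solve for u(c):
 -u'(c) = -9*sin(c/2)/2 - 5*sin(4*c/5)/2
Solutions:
 u(c) = C1 - 9*cos(c/2) - 25*cos(4*c/5)/8


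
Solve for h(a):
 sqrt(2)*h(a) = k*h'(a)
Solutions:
 h(a) = C1*exp(sqrt(2)*a/k)


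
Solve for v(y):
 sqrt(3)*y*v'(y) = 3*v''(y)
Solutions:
 v(y) = C1 + C2*erfi(sqrt(2)*3^(3/4)*y/6)


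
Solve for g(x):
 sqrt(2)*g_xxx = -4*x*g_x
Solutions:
 g(x) = C1 + Integral(C2*airyai(-sqrt(2)*x) + C3*airybi(-sqrt(2)*x), x)


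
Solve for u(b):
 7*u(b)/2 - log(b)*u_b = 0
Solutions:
 u(b) = C1*exp(7*li(b)/2)


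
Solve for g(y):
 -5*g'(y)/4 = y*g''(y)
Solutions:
 g(y) = C1 + C2/y^(1/4)


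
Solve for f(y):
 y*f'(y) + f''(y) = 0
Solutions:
 f(y) = C1 + C2*erf(sqrt(2)*y/2)


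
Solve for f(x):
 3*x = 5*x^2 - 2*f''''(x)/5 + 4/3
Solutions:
 f(x) = C1 + C2*x + C3*x^2 + C4*x^3 + 5*x^6/144 - x^5/16 + 5*x^4/36


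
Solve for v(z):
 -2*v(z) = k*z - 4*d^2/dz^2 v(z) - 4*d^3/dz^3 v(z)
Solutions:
 v(z) = C1*exp(-z*(2*2^(2/3)/(3*sqrt(57) + 23)^(1/3) + 4 + 2^(1/3)*(3*sqrt(57) + 23)^(1/3))/12)*sin(2^(1/3)*sqrt(3)*z*(-(3*sqrt(57) + 23)^(1/3) + 2*2^(1/3)/(3*sqrt(57) + 23)^(1/3))/12) + C2*exp(-z*(2*2^(2/3)/(3*sqrt(57) + 23)^(1/3) + 4 + 2^(1/3)*(3*sqrt(57) + 23)^(1/3))/12)*cos(2^(1/3)*sqrt(3)*z*(-(3*sqrt(57) + 23)^(1/3) + 2*2^(1/3)/(3*sqrt(57) + 23)^(1/3))/12) + C3*exp(z*(-2 + 2*2^(2/3)/(3*sqrt(57) + 23)^(1/3) + 2^(1/3)*(3*sqrt(57) + 23)^(1/3))/6) - k*z/2


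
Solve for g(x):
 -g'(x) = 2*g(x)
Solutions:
 g(x) = C1*exp(-2*x)


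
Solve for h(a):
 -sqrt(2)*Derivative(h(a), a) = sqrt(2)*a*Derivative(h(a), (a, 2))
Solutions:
 h(a) = C1 + C2*log(a)


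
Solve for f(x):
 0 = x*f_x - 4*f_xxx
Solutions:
 f(x) = C1 + Integral(C2*airyai(2^(1/3)*x/2) + C3*airybi(2^(1/3)*x/2), x)


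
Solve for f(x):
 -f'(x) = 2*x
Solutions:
 f(x) = C1 - x^2


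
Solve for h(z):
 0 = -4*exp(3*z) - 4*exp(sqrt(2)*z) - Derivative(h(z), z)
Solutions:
 h(z) = C1 - 4*exp(3*z)/3 - 2*sqrt(2)*exp(sqrt(2)*z)


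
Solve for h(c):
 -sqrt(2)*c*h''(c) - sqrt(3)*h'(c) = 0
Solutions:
 h(c) = C1 + C2*c^(1 - sqrt(6)/2)


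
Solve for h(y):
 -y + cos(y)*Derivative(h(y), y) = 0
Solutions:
 h(y) = C1 + Integral(y/cos(y), y)


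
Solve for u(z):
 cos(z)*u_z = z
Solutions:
 u(z) = C1 + Integral(z/cos(z), z)


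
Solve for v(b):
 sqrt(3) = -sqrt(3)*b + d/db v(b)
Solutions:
 v(b) = C1 + sqrt(3)*b^2/2 + sqrt(3)*b


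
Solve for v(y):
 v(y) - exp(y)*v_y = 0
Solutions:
 v(y) = C1*exp(-exp(-y))


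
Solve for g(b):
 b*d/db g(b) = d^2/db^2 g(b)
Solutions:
 g(b) = C1 + C2*erfi(sqrt(2)*b/2)


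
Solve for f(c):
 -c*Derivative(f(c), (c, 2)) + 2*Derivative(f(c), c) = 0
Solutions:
 f(c) = C1 + C2*c^3


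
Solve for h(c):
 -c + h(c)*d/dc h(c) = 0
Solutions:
 h(c) = -sqrt(C1 + c^2)
 h(c) = sqrt(C1 + c^2)


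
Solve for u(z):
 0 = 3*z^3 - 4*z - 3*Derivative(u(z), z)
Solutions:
 u(z) = C1 + z^4/4 - 2*z^2/3


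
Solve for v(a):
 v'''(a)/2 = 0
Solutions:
 v(a) = C1 + C2*a + C3*a^2


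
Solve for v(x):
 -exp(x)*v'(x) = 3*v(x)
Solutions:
 v(x) = C1*exp(3*exp(-x))


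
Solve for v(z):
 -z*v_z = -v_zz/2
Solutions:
 v(z) = C1 + C2*erfi(z)


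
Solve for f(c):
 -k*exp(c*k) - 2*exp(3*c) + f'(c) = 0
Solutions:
 f(c) = C1 + 2*exp(3*c)/3 + exp(c*k)


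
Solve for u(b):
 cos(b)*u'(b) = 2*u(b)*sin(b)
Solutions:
 u(b) = C1/cos(b)^2


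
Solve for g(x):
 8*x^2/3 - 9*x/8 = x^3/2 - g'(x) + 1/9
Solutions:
 g(x) = C1 + x^4/8 - 8*x^3/9 + 9*x^2/16 + x/9


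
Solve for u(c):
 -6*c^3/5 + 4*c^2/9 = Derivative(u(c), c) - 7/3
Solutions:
 u(c) = C1 - 3*c^4/10 + 4*c^3/27 + 7*c/3


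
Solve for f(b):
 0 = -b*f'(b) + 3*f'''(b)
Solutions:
 f(b) = C1 + Integral(C2*airyai(3^(2/3)*b/3) + C3*airybi(3^(2/3)*b/3), b)


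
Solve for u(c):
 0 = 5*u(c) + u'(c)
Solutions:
 u(c) = C1*exp(-5*c)


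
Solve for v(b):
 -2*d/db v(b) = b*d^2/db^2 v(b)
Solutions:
 v(b) = C1 + C2/b


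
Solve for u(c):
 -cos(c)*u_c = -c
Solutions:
 u(c) = C1 + Integral(c/cos(c), c)


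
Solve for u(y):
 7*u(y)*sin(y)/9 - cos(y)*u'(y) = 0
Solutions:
 u(y) = C1/cos(y)^(7/9)


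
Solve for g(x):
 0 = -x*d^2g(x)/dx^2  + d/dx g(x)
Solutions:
 g(x) = C1 + C2*x^2


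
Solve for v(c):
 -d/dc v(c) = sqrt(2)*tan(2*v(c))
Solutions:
 v(c) = -asin(C1*exp(-2*sqrt(2)*c))/2 + pi/2
 v(c) = asin(C1*exp(-2*sqrt(2)*c))/2


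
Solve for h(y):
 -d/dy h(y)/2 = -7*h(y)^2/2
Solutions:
 h(y) = -1/(C1 + 7*y)


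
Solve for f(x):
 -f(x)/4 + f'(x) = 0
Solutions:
 f(x) = C1*exp(x/4)


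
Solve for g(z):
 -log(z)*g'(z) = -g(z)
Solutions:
 g(z) = C1*exp(li(z))


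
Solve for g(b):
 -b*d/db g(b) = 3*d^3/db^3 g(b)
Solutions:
 g(b) = C1 + Integral(C2*airyai(-3^(2/3)*b/3) + C3*airybi(-3^(2/3)*b/3), b)


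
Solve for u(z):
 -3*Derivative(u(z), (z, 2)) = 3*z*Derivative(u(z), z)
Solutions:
 u(z) = C1 + C2*erf(sqrt(2)*z/2)


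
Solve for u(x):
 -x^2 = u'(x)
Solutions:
 u(x) = C1 - x^3/3


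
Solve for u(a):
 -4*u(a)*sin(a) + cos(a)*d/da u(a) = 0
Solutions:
 u(a) = C1/cos(a)^4


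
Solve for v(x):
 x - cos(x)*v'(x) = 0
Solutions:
 v(x) = C1 + Integral(x/cos(x), x)


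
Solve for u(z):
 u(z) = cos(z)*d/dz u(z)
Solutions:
 u(z) = C1*sqrt(sin(z) + 1)/sqrt(sin(z) - 1)


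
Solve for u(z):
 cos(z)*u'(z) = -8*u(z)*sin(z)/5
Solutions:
 u(z) = C1*cos(z)^(8/5)


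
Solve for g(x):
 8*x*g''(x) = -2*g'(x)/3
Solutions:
 g(x) = C1 + C2*x^(11/12)


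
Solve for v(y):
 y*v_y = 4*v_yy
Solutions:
 v(y) = C1 + C2*erfi(sqrt(2)*y/4)


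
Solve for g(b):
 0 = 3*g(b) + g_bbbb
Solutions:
 g(b) = (C1*sin(sqrt(2)*3^(1/4)*b/2) + C2*cos(sqrt(2)*3^(1/4)*b/2))*exp(-sqrt(2)*3^(1/4)*b/2) + (C3*sin(sqrt(2)*3^(1/4)*b/2) + C4*cos(sqrt(2)*3^(1/4)*b/2))*exp(sqrt(2)*3^(1/4)*b/2)


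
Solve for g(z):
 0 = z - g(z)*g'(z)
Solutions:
 g(z) = -sqrt(C1 + z^2)
 g(z) = sqrt(C1 + z^2)


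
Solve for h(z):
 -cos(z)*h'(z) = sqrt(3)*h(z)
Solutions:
 h(z) = C1*(sin(z) - 1)^(sqrt(3)/2)/(sin(z) + 1)^(sqrt(3)/2)


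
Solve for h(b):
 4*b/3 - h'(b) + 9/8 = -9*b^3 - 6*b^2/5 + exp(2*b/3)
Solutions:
 h(b) = C1 + 9*b^4/4 + 2*b^3/5 + 2*b^2/3 + 9*b/8 - 3*exp(2*b/3)/2


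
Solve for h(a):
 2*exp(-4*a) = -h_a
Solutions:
 h(a) = C1 + exp(-4*a)/2


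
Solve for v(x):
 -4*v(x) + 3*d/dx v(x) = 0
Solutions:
 v(x) = C1*exp(4*x/3)


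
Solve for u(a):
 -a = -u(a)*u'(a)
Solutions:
 u(a) = -sqrt(C1 + a^2)
 u(a) = sqrt(C1 + a^2)


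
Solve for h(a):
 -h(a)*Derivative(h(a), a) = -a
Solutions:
 h(a) = -sqrt(C1 + a^2)
 h(a) = sqrt(C1 + a^2)


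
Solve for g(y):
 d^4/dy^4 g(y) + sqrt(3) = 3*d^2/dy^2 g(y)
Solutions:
 g(y) = C1 + C2*y + C3*exp(-sqrt(3)*y) + C4*exp(sqrt(3)*y) + sqrt(3)*y^2/6


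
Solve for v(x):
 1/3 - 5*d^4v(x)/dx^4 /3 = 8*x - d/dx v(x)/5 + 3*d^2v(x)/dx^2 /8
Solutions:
 v(x) = C1 + C2*exp(30^(1/3)*x*(-(16 + sqrt(286))^(1/3) + 30^(1/3)/(16 + sqrt(286))^(1/3))/40)*sin(10^(1/3)*3^(1/6)*x*(3*10^(1/3)/(16 + sqrt(286))^(1/3) + 3^(2/3)*(16 + sqrt(286))^(1/3))/40) + C3*exp(30^(1/3)*x*(-(16 + sqrt(286))^(1/3) + 30^(1/3)/(16 + sqrt(286))^(1/3))/40)*cos(10^(1/3)*3^(1/6)*x*(3*10^(1/3)/(16 + sqrt(286))^(1/3) + 3^(2/3)*(16 + sqrt(286))^(1/3))/40) + C4*exp(-30^(1/3)*x*(-(16 + sqrt(286))^(1/3) + 30^(1/3)/(16 + sqrt(286))^(1/3))/20) + 20*x^2 + 220*x/3


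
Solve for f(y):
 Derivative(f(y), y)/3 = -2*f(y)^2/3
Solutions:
 f(y) = 1/(C1 + 2*y)


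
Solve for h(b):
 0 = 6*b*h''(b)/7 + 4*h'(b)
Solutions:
 h(b) = C1 + C2/b^(11/3)


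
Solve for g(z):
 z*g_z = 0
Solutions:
 g(z) = C1


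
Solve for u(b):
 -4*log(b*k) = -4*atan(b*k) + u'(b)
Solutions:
 u(b) = C1 - 4*b*log(b*k) + 4*b + 4*Piecewise((b*atan(b*k) - log(b^2*k^2 + 1)/(2*k), Ne(k, 0)), (0, True))


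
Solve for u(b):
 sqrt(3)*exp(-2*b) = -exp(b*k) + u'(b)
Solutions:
 u(b) = C1 - sqrt(3)*exp(-2*b)/2 + exp(b*k)/k


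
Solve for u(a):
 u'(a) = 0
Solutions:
 u(a) = C1


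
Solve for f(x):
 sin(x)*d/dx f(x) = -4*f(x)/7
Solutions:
 f(x) = C1*(cos(x) + 1)^(2/7)/(cos(x) - 1)^(2/7)


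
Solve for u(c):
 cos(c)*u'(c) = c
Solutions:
 u(c) = C1 + Integral(c/cos(c), c)


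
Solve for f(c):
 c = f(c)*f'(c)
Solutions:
 f(c) = -sqrt(C1 + c^2)
 f(c) = sqrt(C1 + c^2)


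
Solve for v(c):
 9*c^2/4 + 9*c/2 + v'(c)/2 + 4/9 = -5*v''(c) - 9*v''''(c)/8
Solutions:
 v(c) = C1 + C2*exp(-2^(1/3)*c*(-3*(3 + sqrt(48729)/9)^(1/3) + 20*2^(1/3)/(3 + sqrt(48729)/9)^(1/3))/18)*sin(sqrt(3)*c*(40/(6 + 2*sqrt(48729)/9)^(1/3) + 3*(6 + 2*sqrt(48729)/9)^(1/3))/18) + C3*exp(-2^(1/3)*c*(-3*(3 + sqrt(48729)/9)^(1/3) + 20*2^(1/3)/(3 + sqrt(48729)/9)^(1/3))/18)*cos(sqrt(3)*c*(40/(6 + 2*sqrt(48729)/9)^(1/3) + 3*(6 + 2*sqrt(48729)/9)^(1/3))/18) + C4*exp(2^(1/3)*c*(-3*(3 + sqrt(48729)/9)^(1/3) + 20*2^(1/3)/(3 + sqrt(48729)/9)^(1/3))/9) - 3*c^3/2 + 81*c^2/2 - 7298*c/9


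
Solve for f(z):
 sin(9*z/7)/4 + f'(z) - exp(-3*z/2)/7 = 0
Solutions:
 f(z) = C1 + 7*cos(9*z/7)/36 - 2*exp(-3*z/2)/21


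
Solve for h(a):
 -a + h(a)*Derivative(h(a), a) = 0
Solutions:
 h(a) = -sqrt(C1 + a^2)
 h(a) = sqrt(C1 + a^2)


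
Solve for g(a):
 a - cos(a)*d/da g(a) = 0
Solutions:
 g(a) = C1 + Integral(a/cos(a), a)


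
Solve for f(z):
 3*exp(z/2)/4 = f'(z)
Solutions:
 f(z) = C1 + 3*exp(z/2)/2


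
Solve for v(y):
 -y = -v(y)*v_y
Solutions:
 v(y) = -sqrt(C1 + y^2)
 v(y) = sqrt(C1 + y^2)


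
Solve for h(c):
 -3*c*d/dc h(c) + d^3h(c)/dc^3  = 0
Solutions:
 h(c) = C1 + Integral(C2*airyai(3^(1/3)*c) + C3*airybi(3^(1/3)*c), c)


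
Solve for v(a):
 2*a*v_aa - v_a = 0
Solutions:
 v(a) = C1 + C2*a^(3/2)


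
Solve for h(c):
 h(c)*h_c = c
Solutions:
 h(c) = -sqrt(C1 + c^2)
 h(c) = sqrt(C1 + c^2)


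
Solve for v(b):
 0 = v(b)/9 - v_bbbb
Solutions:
 v(b) = C1*exp(-sqrt(3)*b/3) + C2*exp(sqrt(3)*b/3) + C3*sin(sqrt(3)*b/3) + C4*cos(sqrt(3)*b/3)


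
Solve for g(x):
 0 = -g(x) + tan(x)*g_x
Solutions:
 g(x) = C1*sin(x)


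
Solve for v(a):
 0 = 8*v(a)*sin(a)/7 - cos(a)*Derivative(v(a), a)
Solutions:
 v(a) = C1/cos(a)^(8/7)


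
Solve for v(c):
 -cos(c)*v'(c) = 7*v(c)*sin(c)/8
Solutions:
 v(c) = C1*cos(c)^(7/8)


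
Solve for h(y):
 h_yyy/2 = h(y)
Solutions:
 h(y) = C3*exp(2^(1/3)*y) + (C1*sin(2^(1/3)*sqrt(3)*y/2) + C2*cos(2^(1/3)*sqrt(3)*y/2))*exp(-2^(1/3)*y/2)
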